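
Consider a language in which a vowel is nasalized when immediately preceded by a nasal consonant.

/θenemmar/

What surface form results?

[θenẽmmãr]

/e/ after nasal /n/ → [ẽ]
/a/ after nasal /m/ → [ã]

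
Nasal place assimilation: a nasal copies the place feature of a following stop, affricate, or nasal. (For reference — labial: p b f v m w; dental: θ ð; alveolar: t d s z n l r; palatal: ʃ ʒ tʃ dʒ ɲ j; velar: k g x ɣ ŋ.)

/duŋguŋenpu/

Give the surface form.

/n/ before /p/ (labial) → [m]

[duŋguŋempu]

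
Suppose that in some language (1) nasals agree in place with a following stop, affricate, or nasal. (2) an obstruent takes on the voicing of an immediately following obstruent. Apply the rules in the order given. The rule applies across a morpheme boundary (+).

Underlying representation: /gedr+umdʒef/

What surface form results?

Rule 1: /m/ before /dʒ/ (palatal) → [ɲ]
After rule 1: gedr+uɲdʒef
Rule 2: no segment meets the rule's conditions; no change.

[gedr+uɲdʒef]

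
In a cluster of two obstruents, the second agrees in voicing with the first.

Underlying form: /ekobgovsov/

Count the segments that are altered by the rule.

/s/ after /v/ (voiced) → [z]
1 segment changes.

1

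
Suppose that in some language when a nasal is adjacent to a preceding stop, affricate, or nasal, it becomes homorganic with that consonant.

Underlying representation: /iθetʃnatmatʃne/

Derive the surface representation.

[iθetʃɲatnatʃɲe]

/n/ after /tʃ/ (palatal) → [ɲ]
/m/ after /t/ (alveolar) → [n]
/n/ after /tʃ/ (palatal) → [ɲ]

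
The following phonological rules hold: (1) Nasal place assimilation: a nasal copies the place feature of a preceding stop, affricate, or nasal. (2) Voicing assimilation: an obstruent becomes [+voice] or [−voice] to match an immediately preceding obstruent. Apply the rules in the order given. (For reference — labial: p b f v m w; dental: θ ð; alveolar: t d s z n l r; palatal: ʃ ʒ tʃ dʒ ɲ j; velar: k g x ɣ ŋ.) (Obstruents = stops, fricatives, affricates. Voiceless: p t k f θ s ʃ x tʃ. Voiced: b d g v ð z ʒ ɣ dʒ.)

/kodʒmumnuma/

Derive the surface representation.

Rule 1: /m/ after /dʒ/ (palatal) → [ɲ]
Rule 1: /n/ after /m/ (labial) → [m]
After rule 1: kodʒɲummuma
Rule 2: no segment meets the rule's conditions; no change.

[kodʒɲummuma]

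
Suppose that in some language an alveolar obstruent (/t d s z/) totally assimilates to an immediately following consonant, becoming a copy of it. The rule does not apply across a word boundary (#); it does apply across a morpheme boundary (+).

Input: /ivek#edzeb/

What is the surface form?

[ivek#ezzeb]

/d/ before /z/ → [z] (total assimilation)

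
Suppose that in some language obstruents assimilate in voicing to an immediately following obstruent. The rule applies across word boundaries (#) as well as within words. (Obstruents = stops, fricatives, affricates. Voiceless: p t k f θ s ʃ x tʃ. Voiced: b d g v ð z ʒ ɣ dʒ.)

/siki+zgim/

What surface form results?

[siki+zgim]

no segment meets the rule's conditions; no change.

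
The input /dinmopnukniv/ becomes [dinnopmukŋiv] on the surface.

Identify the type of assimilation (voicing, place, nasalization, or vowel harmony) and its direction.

place assimilation, progressive

/m/→[n] /n/→[m] /n/→[ŋ].
Each target copies a feature from the preceding segment, so the direction is progressive.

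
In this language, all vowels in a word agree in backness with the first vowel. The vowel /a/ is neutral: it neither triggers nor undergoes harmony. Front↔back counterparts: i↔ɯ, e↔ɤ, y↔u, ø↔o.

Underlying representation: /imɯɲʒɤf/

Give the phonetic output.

/ɯ/ harmonizes with /i/ ([-back]) → [i]
/ɤ/ harmonizes with /i/ ([-back]) → [e]

[imiɲʒef]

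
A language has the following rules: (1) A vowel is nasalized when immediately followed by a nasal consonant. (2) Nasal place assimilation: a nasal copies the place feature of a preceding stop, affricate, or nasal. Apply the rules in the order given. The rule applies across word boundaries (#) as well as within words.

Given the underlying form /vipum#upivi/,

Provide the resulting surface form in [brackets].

[vipũm#upivi]

Rule 1: /u/ before nasal /m/ → [ũ]
After rule 1: vipũm#upivi
Rule 2: no segment meets the rule's conditions; no change.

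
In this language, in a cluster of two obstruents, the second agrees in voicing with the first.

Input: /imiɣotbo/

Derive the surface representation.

/b/ after /t/ (voiceless) → [p]

[imiɣotpo]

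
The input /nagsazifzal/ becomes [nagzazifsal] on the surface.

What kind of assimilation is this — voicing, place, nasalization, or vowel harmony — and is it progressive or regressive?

/s/→[z] /z/→[s].
Each target copies a feature from the preceding segment, so the direction is progressive.

voicing assimilation, progressive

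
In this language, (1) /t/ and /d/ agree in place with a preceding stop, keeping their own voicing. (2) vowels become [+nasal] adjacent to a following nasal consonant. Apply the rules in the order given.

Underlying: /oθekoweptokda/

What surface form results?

Rule 1: /t/ after /p/ (labial) → [p]
Rule 1: /d/ after /k/ (velar) → [g]
After rule 1: oθekoweppokga
Rule 2: no segment meets the rule's conditions; no change.

[oθekoweppokga]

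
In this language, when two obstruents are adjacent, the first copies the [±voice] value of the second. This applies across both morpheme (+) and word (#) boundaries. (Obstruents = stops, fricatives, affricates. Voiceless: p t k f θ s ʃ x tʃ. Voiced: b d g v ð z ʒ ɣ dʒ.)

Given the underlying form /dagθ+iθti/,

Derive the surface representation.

/g/ before /θ/ (voiceless) → [k]

[dakθ+iθti]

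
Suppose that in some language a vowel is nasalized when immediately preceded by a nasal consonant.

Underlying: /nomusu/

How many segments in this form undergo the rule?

2

/o/ after nasal /n/ → [õ]
/u/ after nasal /m/ → [ũ]
2 segments change.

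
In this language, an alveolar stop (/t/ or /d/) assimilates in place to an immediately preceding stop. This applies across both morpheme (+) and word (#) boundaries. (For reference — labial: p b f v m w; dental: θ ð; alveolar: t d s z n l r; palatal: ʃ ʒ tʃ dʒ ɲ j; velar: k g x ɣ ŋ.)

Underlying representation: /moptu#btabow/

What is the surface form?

[moppu#bpabow]

/t/ after /p/ (labial) → [p]
/t/ after /b/ (labial) → [p]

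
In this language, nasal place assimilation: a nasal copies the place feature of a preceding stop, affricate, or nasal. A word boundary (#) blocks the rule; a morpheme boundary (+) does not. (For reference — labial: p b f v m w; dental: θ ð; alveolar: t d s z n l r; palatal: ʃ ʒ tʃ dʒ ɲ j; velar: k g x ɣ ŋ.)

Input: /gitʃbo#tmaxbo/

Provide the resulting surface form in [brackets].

[gitʃbo#tnaxbo]

/m/ after /t/ (alveolar) → [n]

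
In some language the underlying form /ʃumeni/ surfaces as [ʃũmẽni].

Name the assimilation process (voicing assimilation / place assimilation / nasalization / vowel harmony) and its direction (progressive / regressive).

nasalization, regressive

/u/→[ũ] /e/→[ẽ].
Each target copies a feature from the following segment, so the direction is regressive.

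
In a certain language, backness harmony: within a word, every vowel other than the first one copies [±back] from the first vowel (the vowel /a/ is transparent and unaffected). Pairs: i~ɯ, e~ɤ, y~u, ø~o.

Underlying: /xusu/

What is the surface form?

no segment meets the rule's conditions; no change.

[xusu]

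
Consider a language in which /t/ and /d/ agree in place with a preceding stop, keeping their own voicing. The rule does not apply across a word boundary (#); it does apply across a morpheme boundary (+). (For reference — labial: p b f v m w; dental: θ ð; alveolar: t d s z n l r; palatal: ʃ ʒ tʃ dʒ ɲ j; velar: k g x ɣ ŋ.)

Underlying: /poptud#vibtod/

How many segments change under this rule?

/t/ after /p/ (labial) → [p]
/t/ after /b/ (labial) → [p]
2 segments change.

2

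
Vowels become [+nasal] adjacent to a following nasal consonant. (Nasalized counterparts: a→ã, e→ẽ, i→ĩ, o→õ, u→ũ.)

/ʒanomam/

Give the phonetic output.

[ʒãnõmãm]

/a/ before nasal /n/ → [ã]
/o/ before nasal /m/ → [õ]
/a/ before nasal /m/ → [ã]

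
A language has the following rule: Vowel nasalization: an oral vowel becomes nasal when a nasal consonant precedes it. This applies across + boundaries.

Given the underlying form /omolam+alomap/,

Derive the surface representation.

[omõlam+ãlomãp]

/o/ after nasal /m/ → [õ]
/a/ after nasal /m/ → [ã]
/a/ after nasal /m/ → [ã]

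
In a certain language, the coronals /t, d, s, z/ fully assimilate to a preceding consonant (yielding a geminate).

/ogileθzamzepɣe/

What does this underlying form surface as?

/z/ after /θ/ → [θ] (total assimilation)
/z/ after /m/ → [m] (total assimilation)

[ogileθθammepɣe]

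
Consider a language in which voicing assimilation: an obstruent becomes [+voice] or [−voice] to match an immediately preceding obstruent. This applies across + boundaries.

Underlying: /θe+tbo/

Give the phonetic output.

/b/ after /t/ (voiceless) → [p]

[θe+tpo]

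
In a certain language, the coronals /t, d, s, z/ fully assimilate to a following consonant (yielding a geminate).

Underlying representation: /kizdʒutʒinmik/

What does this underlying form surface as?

/z/ before /dʒ/ → [dʒ] (total assimilation)
/t/ before /ʒ/ → [ʒ] (total assimilation)

[kidʒdʒuʒʒinmik]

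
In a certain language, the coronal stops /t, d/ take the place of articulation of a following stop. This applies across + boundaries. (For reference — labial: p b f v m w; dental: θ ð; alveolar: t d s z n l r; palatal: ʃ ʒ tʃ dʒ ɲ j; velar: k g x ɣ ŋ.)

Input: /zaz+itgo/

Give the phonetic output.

/t/ before /g/ (velar) → [k]

[zaz+ikgo]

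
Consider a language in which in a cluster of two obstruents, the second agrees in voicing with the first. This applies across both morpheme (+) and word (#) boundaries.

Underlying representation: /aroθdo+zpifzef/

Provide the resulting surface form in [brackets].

/d/ after /θ/ (voiceless) → [t]
/p/ after /z/ (voiced) → [b]
/z/ after /f/ (voiceless) → [s]

[aroθto+zbifsef]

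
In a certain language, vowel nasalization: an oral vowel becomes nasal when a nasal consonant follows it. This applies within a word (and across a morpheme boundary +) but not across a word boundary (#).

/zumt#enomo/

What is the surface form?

[zũmt#ẽnõmo]

/u/ before nasal /m/ → [ũ]
/e/ before nasal /n/ → [ẽ]
/o/ before nasal /m/ → [õ]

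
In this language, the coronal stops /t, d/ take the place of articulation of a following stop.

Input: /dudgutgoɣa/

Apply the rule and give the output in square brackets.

/d/ before /g/ (velar) → [g]
/t/ before /g/ (velar) → [k]

[duggukgoɣa]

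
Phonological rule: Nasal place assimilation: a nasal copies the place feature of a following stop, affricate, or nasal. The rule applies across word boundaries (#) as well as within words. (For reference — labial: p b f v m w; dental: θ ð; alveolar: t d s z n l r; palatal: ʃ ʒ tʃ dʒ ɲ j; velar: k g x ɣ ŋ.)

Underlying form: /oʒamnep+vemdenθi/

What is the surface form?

/m/ before /n/ (alveolar) → [n]
/m/ before /d/ (alveolar) → [n]

[oʒannep+vendenθi]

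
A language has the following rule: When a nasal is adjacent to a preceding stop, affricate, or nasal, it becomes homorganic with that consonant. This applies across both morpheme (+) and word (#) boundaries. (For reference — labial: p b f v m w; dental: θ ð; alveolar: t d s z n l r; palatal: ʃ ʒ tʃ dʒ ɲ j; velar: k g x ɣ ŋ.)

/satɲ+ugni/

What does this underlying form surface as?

[satn+ugŋi]

/ɲ/ after /t/ (alveolar) → [n]
/n/ after /g/ (velar) → [ŋ]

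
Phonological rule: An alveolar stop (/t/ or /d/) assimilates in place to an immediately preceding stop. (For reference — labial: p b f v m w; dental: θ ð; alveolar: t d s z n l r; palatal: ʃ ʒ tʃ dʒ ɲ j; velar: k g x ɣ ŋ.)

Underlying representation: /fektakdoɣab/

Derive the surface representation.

/t/ after /k/ (velar) → [k]
/d/ after /k/ (velar) → [g]

[fekkakgoɣab]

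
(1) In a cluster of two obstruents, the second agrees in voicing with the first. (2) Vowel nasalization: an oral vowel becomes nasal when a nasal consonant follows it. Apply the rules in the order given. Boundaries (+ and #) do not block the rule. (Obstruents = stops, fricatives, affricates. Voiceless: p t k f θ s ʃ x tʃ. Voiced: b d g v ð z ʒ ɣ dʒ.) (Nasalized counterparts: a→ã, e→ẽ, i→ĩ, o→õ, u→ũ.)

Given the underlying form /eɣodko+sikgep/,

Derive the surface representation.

Rule 1: /k/ after /d/ (voiced) → [g]
Rule 1: /g/ after /k/ (voiceless) → [k]
After rule 1: eɣodgo+sikkep
Rule 2: no segment meets the rule's conditions; no change.

[eɣodgo+sikkep]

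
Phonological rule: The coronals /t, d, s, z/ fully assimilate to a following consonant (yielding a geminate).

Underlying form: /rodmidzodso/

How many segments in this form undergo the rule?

3

/d/ before /m/ → [m] (total assimilation)
/d/ before /z/ → [z] (total assimilation)
/d/ before /s/ → [s] (total assimilation)
3 segments change.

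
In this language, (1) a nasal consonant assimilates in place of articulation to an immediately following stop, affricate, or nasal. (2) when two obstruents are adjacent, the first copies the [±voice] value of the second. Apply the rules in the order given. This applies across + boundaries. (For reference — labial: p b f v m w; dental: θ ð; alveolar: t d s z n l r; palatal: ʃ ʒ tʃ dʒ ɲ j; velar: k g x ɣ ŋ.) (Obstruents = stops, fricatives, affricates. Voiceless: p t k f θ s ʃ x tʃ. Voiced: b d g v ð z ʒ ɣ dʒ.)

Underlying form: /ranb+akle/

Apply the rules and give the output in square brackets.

Rule 1: /n/ before /b/ (labial) → [m]
After rule 1: ramb+akle
Rule 2: no segment meets the rule's conditions; no change.

[ramb+akle]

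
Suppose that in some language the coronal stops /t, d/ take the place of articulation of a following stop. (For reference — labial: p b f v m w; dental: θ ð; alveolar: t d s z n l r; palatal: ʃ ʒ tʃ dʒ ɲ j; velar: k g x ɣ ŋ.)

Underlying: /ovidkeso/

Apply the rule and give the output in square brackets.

[ovigkeso]

/d/ before /k/ (velar) → [g]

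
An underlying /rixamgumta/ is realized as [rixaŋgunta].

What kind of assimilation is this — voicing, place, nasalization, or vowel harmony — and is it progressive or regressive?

place assimilation, regressive

/m/→[ŋ] /m/→[n].
Each target copies a feature from the following segment, so the direction is regressive.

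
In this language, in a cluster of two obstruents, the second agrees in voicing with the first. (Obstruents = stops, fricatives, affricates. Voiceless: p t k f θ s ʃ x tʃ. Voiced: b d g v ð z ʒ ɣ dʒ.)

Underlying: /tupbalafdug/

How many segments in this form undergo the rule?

2

/b/ after /p/ (voiceless) → [p]
/d/ after /f/ (voiceless) → [t]
2 segments change.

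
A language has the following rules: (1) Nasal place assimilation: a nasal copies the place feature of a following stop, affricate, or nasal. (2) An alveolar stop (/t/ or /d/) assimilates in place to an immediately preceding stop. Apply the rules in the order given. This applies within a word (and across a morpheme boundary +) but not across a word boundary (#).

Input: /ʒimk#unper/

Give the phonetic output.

Rule 1: /m/ before /k/ (velar) → [ŋ]
Rule 1: /n/ before /p/ (labial) → [m]
After rule 1: ʒiŋk#umper
Rule 2: no segment meets the rule's conditions; no change.

[ʒiŋk#umper]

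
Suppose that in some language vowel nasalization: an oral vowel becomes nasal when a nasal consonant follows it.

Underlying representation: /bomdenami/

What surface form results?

[bõmdẽnãmi]

/o/ before nasal /m/ → [õ]
/e/ before nasal /n/ → [ẽ]
/a/ before nasal /m/ → [ã]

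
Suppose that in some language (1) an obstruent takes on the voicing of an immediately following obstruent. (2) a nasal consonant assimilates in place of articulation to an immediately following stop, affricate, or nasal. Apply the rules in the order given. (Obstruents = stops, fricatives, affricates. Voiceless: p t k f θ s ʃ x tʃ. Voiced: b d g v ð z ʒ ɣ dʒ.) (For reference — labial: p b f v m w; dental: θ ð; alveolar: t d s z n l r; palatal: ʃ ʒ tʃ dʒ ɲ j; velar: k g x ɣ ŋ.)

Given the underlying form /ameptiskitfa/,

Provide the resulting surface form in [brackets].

Rule 1: no segment meets the rule's conditions; no change.
After rule 1: ameptiskitfa
Rule 2: no segment meets the rule's conditions; no change.

[ameptiskitfa]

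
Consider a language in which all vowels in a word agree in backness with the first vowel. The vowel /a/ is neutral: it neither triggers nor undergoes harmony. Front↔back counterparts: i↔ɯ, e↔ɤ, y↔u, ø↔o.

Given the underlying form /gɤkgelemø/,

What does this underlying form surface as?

[gɤkgɤlɤmo]

/e/ harmonizes with /ɤ/ ([+back]) → [ɤ]
/e/ harmonizes with /ɤ/ ([+back]) → [ɤ]
/ø/ harmonizes with /ɤ/ ([+back]) → [o]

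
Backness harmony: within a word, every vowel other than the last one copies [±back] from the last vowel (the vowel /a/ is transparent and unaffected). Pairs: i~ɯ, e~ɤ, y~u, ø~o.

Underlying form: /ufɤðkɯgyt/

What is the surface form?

[yfeðkigyt]

/u/ harmonizes with /y/ ([-back]) → [y]
/ɤ/ harmonizes with /y/ ([-back]) → [e]
/ɯ/ harmonizes with /y/ ([-back]) → [i]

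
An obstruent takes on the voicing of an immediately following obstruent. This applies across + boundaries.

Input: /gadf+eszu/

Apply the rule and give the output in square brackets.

/d/ before /f/ (voiceless) → [t]
/s/ before /z/ (voiced) → [z]

[gatf+ezzu]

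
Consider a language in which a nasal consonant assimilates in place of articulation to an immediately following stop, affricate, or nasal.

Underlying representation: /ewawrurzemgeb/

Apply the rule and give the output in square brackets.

[ewawrurzeŋgeb]

/m/ before /g/ (velar) → [ŋ]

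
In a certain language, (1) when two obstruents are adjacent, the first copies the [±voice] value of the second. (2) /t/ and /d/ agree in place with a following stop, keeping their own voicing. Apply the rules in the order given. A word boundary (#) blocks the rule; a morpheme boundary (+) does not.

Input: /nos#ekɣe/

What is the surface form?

Rule 1: /k/ before /ɣ/ (voiced) → [g]
After rule 1: nos#egɣe
Rule 2: no segment meets the rule's conditions; no change.

[nos#egɣe]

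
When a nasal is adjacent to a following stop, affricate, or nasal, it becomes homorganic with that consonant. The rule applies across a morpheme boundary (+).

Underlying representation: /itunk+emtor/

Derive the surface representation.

/n/ before /k/ (velar) → [ŋ]
/m/ before /t/ (alveolar) → [n]

[ituŋk+entor]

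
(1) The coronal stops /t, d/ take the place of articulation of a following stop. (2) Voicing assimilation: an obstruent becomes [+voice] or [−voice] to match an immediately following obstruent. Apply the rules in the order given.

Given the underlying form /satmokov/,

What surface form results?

Rule 1: no segment meets the rule's conditions; no change.
After rule 1: satmokov
Rule 2: no segment meets the rule's conditions; no change.

[satmokov]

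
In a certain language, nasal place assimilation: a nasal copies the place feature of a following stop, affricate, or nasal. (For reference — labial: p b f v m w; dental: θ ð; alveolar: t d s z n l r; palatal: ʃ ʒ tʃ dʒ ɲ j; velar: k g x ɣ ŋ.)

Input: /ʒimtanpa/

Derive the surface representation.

/m/ before /t/ (alveolar) → [n]
/n/ before /p/ (labial) → [m]

[ʒintampa]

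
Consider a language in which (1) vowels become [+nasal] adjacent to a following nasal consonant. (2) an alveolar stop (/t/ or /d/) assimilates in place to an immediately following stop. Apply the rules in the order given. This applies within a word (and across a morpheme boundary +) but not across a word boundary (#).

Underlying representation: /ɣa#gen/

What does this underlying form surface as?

Rule 1: /e/ before nasal /n/ → [ẽ]
After rule 1: ɣa#gẽn
Rule 2: no segment meets the rule's conditions; no change.

[ɣa#gẽn]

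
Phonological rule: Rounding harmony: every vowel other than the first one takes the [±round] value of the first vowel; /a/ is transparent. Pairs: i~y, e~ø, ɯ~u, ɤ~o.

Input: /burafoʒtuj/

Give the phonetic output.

no segment meets the rule's conditions; no change.

[burafoʒtuj]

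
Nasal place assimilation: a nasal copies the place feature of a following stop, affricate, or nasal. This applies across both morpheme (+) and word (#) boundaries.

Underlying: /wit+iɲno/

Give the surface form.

[wit+inno]

/ɲ/ before /n/ (alveolar) → [n]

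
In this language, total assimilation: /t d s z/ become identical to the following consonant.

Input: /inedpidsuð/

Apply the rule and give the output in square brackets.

/d/ before /p/ → [p] (total assimilation)
/d/ before /s/ → [s] (total assimilation)

[ineppissuð]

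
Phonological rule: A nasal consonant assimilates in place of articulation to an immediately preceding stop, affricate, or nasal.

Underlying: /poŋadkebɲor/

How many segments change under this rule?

1

/ɲ/ after /b/ (labial) → [m]
1 segment changes.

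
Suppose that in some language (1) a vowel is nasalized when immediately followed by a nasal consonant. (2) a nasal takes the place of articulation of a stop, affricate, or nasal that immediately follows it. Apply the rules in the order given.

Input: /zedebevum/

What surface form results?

[zedebevũm]

Rule 1: /u/ before nasal /m/ → [ũ]
After rule 1: zedebevũm
Rule 2: no segment meets the rule's conditions; no change.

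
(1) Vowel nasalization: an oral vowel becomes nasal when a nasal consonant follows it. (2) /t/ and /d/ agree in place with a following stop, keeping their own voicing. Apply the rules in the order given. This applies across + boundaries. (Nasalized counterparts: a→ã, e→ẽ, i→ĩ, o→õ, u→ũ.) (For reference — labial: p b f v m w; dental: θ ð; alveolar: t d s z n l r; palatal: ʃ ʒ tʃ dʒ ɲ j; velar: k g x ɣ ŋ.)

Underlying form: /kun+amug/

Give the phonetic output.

Rule 1: /u/ before nasal /n/ → [ũ]
Rule 1: /a/ before nasal /m/ → [ã]
After rule 1: kũn+ãmug
Rule 2: no segment meets the rule's conditions; no change.

[kũn+ãmug]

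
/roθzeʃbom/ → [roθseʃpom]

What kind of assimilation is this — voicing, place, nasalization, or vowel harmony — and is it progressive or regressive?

/z/→[s] /b/→[p].
Each target copies a feature from the preceding segment, so the direction is progressive.

voicing assimilation, progressive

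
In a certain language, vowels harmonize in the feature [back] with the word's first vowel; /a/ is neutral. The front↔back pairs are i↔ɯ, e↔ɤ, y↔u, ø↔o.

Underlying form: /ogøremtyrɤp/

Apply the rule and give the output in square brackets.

/ø/ harmonizes with /o/ ([+back]) → [o]
/e/ harmonizes with /o/ ([+back]) → [ɤ]
/y/ harmonizes with /o/ ([+back]) → [u]

[ogorɤmturɤp]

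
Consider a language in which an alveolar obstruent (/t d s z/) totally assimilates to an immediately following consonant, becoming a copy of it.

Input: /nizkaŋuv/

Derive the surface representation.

/z/ before /k/ → [k] (total assimilation)

[nikkaŋuv]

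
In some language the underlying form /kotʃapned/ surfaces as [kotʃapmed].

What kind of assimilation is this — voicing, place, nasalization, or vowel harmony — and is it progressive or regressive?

place assimilation, progressive

/n/→[m].
Each target copies a feature from the preceding segment, so the direction is progressive.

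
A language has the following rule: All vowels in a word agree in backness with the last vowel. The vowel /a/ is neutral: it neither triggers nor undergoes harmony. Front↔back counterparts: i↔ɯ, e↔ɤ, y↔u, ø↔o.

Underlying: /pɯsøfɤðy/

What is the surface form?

[pisøfeðy]

/ɯ/ harmonizes with /y/ ([-back]) → [i]
/ɤ/ harmonizes with /y/ ([-back]) → [e]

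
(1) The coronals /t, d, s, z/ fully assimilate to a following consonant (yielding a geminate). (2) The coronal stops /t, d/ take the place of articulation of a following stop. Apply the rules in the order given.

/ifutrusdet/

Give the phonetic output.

[ifurruddet]

Rule 1: /t/ before /r/ → [r] (total assimilation)
Rule 1: /s/ before /d/ → [d] (total assimilation)
After rule 1: ifurruddet
Rule 2: no segment meets the rule's conditions; no change.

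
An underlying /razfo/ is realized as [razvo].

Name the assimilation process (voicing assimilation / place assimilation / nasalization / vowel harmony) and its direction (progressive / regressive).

voicing assimilation, progressive

/f/→[v].
Each target copies a feature from the preceding segment, so the direction is progressive.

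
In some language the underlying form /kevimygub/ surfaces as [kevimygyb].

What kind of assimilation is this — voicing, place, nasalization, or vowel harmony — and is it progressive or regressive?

vowel harmony, progressive

/u/→[y].
Vowels agree with the first vowel, so the harmony is progressive.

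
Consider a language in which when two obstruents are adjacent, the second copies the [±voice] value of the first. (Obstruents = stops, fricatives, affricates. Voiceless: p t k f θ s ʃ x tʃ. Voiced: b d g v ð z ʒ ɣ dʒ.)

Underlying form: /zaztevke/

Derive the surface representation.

/t/ after /z/ (voiced) → [d]
/k/ after /v/ (voiced) → [g]

[zazdevge]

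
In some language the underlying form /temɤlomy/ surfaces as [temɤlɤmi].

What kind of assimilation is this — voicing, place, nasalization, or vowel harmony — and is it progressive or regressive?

/o/→[ɤ] /y/→[i].
Vowels agree with the first vowel, so the harmony is progressive.

vowel harmony, progressive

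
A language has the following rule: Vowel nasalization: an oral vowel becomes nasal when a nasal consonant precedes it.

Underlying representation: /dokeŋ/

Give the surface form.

[dokeŋ]

no segment meets the rule's conditions; no change.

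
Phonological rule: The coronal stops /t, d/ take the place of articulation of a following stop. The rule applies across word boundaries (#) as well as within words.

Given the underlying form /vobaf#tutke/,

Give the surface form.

[vobaf#tukke]

/t/ before /k/ (velar) → [k]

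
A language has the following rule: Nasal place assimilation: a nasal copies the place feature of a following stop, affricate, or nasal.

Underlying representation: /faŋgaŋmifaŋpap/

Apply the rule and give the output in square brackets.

/ŋ/ before /m/ (labial) → [m]
/ŋ/ before /p/ (labial) → [m]

[faŋgammifampap]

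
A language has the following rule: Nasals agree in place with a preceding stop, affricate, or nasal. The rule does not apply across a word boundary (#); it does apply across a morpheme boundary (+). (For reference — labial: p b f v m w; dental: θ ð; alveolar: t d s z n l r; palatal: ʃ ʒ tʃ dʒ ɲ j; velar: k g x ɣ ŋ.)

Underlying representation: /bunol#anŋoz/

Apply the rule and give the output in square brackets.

[bunol#annoz]

/ŋ/ after /n/ (alveolar) → [n]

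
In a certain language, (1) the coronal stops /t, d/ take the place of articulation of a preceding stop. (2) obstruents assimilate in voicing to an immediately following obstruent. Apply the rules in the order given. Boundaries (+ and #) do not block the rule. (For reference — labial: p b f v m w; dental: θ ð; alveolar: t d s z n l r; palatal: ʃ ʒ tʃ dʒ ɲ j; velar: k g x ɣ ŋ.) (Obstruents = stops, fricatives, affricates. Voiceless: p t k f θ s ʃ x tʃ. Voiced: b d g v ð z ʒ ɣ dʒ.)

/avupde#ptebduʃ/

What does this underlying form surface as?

Rule 1: /d/ after /p/ (labial) → [b]
Rule 1: /t/ after /p/ (labial) → [p]
Rule 1: /d/ after /b/ (labial) → [b]
After rule 1: avupbe#ppebbuʃ
Rule 2: /p/ before /b/ (voiced) → [b]

[avubbe#ppebbuʃ]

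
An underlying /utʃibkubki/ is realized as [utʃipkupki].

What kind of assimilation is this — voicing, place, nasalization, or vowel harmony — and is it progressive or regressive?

voicing assimilation, regressive

/b/→[p] /b/→[p].
Each target copies a feature from the following segment, so the direction is regressive.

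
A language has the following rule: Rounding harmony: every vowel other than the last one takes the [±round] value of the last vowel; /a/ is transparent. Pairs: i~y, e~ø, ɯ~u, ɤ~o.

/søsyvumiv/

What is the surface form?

[sesivɯmiv]

/ø/ harmonizes with /i/ ([-round]) → [e]
/y/ harmonizes with /i/ ([-round]) → [i]
/u/ harmonizes with /i/ ([-round]) → [ɯ]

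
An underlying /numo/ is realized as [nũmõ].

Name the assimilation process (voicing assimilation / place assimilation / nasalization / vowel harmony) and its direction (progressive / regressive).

/u/→[ũ] /o/→[õ].
Each target copies a feature from the preceding segment, so the direction is progressive.

nasalization, progressive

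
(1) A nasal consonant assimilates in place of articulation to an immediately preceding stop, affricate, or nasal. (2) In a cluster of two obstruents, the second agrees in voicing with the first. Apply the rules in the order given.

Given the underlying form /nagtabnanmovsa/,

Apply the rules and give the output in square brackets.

Rule 1: /n/ after /b/ (labial) → [m]
Rule 1: /m/ after /n/ (alveolar) → [n]
After rule 1: nagtabmannovsa
Rule 2: /t/ after /g/ (voiced) → [d]
Rule 2: /s/ after /v/ (voiced) → [z]

[nagdabmannovza]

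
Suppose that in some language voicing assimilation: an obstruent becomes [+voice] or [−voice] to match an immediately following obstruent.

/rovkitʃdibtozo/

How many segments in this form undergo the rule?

3

/v/ before /k/ (voiceless) → [f]
/tʃ/ before /d/ (voiced) → [dʒ]
/b/ before /t/ (voiceless) → [p]
3 segments change.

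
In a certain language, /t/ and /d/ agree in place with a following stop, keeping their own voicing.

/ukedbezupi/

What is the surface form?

[ukebbezupi]

/d/ before /b/ (labial) → [b]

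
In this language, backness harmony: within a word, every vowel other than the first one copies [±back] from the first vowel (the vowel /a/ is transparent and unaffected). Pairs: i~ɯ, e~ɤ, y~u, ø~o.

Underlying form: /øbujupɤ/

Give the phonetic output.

[øbyjype]

/u/ harmonizes with /ø/ ([-back]) → [y]
/u/ harmonizes with /ø/ ([-back]) → [y]
/ɤ/ harmonizes with /ø/ ([-back]) → [e]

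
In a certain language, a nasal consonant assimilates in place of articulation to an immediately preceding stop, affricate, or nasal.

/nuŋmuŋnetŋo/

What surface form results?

[nuŋŋuŋŋetno]

/m/ after /ŋ/ (velar) → [ŋ]
/n/ after /ŋ/ (velar) → [ŋ]
/ŋ/ after /t/ (alveolar) → [n]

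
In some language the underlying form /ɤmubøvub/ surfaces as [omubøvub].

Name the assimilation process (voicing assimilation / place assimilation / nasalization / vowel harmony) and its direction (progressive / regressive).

vowel harmony, regressive

/ɤ/→[o].
Vowels agree with the last vowel, so the harmony is regressive.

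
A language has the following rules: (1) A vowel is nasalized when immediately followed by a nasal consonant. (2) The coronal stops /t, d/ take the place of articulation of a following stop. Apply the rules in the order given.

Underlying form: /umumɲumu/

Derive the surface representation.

Rule 1: /u/ before nasal /m/ → [ũ]
Rule 1: /u/ before nasal /m/ → [ũ]
Rule 1: /u/ before nasal /m/ → [ũ]
After rule 1: ũmũmɲũmu
Rule 2: no segment meets the rule's conditions; no change.

[ũmũmɲũmu]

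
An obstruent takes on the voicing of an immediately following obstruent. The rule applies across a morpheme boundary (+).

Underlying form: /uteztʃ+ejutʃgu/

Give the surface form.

/z/ before /tʃ/ (voiceless) → [s]
/tʃ/ before /g/ (voiced) → [dʒ]

[utestʃ+ejudʒgu]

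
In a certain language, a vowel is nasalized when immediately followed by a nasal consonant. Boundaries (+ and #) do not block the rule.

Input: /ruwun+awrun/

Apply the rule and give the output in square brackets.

/u/ before nasal /n/ → [ũ]
/u/ before nasal /n/ → [ũ]

[ruwũn+awrũn]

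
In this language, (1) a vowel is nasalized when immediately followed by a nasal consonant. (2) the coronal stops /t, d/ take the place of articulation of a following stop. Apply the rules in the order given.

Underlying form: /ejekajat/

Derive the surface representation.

Rule 1: no segment meets the rule's conditions; no change.
After rule 1: ejekajat
Rule 2: no segment meets the rule's conditions; no change.

[ejekajat]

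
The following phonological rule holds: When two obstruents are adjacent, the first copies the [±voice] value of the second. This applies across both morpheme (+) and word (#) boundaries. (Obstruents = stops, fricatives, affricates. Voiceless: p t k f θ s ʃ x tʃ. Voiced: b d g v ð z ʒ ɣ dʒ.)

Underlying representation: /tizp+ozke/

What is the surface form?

/z/ before /p/ (voiceless) → [s]
/z/ before /k/ (voiceless) → [s]

[tisp+oske]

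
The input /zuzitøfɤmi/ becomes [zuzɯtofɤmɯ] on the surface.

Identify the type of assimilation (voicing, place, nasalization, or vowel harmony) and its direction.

/i/→[ɯ] /ø/→[o] /i/→[ɯ].
Vowels agree with the first vowel, so the harmony is progressive.

vowel harmony, progressive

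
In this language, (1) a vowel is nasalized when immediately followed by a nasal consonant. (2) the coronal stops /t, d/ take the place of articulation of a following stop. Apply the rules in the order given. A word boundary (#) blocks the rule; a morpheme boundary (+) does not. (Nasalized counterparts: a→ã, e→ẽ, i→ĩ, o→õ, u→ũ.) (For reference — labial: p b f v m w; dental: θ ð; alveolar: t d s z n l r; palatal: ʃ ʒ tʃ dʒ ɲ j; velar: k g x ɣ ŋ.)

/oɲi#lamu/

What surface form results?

Rule 1: /o/ before nasal /ɲ/ → [õ]
Rule 1: /a/ before nasal /m/ → [ã]
After rule 1: õɲi#lãmu
Rule 2: no segment meets the rule's conditions; no change.

[õɲi#lãmu]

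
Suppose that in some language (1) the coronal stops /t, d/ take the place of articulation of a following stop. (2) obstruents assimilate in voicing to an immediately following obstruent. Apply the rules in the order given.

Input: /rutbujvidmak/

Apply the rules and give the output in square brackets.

[rubbujvidmak]

Rule 1: /t/ before /b/ (labial) → [p]
After rule 1: rupbujvidmak
Rule 2: /p/ before /b/ (voiced) → [b]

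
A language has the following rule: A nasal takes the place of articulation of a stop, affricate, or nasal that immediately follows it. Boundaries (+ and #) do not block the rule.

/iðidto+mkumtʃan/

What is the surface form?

/m/ before /k/ (velar) → [ŋ]
/m/ before /tʃ/ (palatal) → [ɲ]

[iðidto+ŋkuɲtʃan]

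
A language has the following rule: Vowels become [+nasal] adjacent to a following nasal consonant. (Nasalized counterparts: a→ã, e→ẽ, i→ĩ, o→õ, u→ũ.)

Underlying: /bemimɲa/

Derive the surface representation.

/e/ before nasal /m/ → [ẽ]
/i/ before nasal /m/ → [ĩ]

[bẽmĩmɲa]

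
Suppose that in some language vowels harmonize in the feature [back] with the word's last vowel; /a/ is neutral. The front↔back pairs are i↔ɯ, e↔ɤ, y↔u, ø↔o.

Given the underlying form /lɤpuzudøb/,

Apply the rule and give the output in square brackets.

/ɤ/ harmonizes with /ø/ ([-back]) → [e]
/u/ harmonizes with /ø/ ([-back]) → [y]
/u/ harmonizes with /ø/ ([-back]) → [y]

[lepyzydøb]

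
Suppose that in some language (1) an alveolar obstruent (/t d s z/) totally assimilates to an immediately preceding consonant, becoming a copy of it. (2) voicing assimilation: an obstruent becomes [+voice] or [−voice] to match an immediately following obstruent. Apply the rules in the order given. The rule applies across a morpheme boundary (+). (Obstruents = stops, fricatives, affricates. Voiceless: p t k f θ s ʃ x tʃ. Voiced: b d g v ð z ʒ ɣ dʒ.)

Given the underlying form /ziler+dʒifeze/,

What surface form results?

[ziler+dʒifeze]

Rule 1: no segment meets the rule's conditions; no change.
After rule 1: ziler+dʒifeze
Rule 2: no segment meets the rule's conditions; no change.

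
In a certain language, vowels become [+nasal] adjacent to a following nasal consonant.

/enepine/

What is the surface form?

/e/ before nasal /n/ → [ẽ]
/i/ before nasal /n/ → [ĩ]

[ẽnepĩne]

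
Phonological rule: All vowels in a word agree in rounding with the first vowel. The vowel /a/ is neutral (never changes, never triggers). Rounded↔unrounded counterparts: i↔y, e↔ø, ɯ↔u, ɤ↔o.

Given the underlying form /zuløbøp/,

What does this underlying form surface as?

[zuløbøp]

no segment meets the rule's conditions; no change.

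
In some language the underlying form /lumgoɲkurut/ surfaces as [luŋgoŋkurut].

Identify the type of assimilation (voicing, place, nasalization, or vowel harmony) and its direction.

/m/→[ŋ] /ɲ/→[ŋ].
Each target copies a feature from the following segment, so the direction is regressive.

place assimilation, regressive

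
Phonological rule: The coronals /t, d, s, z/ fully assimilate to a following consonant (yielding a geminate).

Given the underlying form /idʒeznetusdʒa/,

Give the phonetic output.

[idʒennetudʒdʒa]

/z/ before /n/ → [n] (total assimilation)
/s/ before /dʒ/ → [dʒ] (total assimilation)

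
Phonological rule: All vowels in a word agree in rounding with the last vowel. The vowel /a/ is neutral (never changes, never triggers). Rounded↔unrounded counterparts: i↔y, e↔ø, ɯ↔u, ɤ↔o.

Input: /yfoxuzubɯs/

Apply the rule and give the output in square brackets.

[ifɤxɯzɯbɯs]

/y/ harmonizes with /ɯ/ ([-round]) → [i]
/o/ harmonizes with /ɯ/ ([-round]) → [ɤ]
/u/ harmonizes with /ɯ/ ([-round]) → [ɯ]
/u/ harmonizes with /ɯ/ ([-round]) → [ɯ]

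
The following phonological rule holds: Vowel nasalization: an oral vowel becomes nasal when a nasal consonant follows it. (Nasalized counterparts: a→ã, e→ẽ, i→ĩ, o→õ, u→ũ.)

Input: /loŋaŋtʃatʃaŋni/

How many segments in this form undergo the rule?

/o/ before nasal /ŋ/ → [õ]
/a/ before nasal /ŋ/ → [ã]
/a/ before nasal /ŋ/ → [ã]
3 segments change.

3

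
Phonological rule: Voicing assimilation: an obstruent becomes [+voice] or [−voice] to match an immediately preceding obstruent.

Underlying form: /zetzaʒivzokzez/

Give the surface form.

/z/ after /t/ (voiceless) → [s]
/z/ after /k/ (voiceless) → [s]

[zetsaʒivzoksez]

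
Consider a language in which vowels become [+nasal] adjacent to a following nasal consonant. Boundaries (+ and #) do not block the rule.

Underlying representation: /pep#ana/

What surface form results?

[pep#ãna]

/a/ before nasal /n/ → [ã]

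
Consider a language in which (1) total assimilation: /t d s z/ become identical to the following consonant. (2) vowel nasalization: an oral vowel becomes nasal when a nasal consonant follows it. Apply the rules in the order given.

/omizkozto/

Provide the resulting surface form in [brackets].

Rule 1: /z/ before /k/ → [k] (total assimilation)
Rule 1: /z/ before /t/ → [t] (total assimilation)
After rule 1: omikkotto
Rule 2: /o/ before nasal /m/ → [õ]

[õmikkotto]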